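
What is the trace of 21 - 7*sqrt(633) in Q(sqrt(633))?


Tr(a + b*sqrt(d)) = (a + b*sqrt(d)) + (a - b*sqrt(d)) = 2a
= 2 * (21)
= 42

42


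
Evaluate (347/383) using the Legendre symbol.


p = 383 is prime, so compute (347/383) with the reciprocity algorithm (Jacobi-symbol steps: pull out 2s via (2/n), flip via reciprocity, reduce):
  reciprocity: (347/383) -> -(383/347)
  reduce: (36/347)
  pull out 2: (2/347) = -1  (since 347 mod 8 = 3)
  pull out 2: (2/347) = -1  (since 347 mod 8 = 3)
  reciprocity: (9/347) -> +(347/9)
  reduce: (5/9)
  reciprocity: (5/9) -> +(9/5)
  reduce: (4/5)
  pull out 2: (2/5) = -1  (since 5 mod 8 = 5)
  pull out 2: (2/5) = -1  (since 5 mod 8 = 5)
  (1/5) = 1
Product of signs = -1
(347/383) = -1

-1


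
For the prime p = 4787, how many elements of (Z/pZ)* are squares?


For prime p, the number of non-zero quadratic residues is (p-1)/2.
= (4787-1)/2
= 2393

2393


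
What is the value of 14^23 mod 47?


p = 47 is prime and the exponent is (p-1)/2 = 23, so by Euler's criterion 14^23 = (14/47) = +1 or -1 mod 47.
Compute by square-and-multiply:
  23 = 16 + 4 + 2 + 1 (binary 10111)
  Repeated squaring mod 47: 14^1 = 14, 14^2 = 8, 14^4 = 17, 14^8 = 7, 14^16 = 2
  14^23 = 14^16 * 14^4 * 14^2 * 14^1 = 2 * 17 * 8 * 14 mod 47
    2 * 17 = 34 = 34 mod 47
    34 * 8 = 272 = 37 mod 47
    37 * 14 = 518 = 1 mod 47
  14^23 = 1 mod 47
Result 1: 14 is a quadratic residue mod 47.
14^23 mod 47 = 1

1


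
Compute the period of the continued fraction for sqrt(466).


Run the CF algorithm for sqrt(466).
a_0 = floor(sqrt(466)) = 21; set m_0=0, q_0=1.
Recurrence: m' = q*a - m,  q' = (d - m'^2)/q,  a' = floor((a_0 + m')/q').
  step 1: m=21, q=25, a=1
  step 2: m=4, q=18, a=1
  step 3: m=14, q=15, a=2
  step 4: m=16, q=14, a=2
  step 5: m=12, q=23, a=1
  step 6: m=11, q=15, a=2
  step 7: m=19, q=7, a=5
  step 8: m=16, q=30, a=1
  step 9: m=14, q=9, a=3
  step 10: m=13, q=33, a=1
  step 11: m=20, q=2, a=20
  step 12: m=20, q=33, a=1
  step 13: m=13, q=9, a=3
  step 14: m=14, q=30, a=1
  step 15: m=16, q=7, a=5
  step 16: m=19, q=15, a=2
  step 17: m=11, q=23, a=1
  step 18: m=12, q=14, a=2
  step 19: m=16, q=15, a=2
  step 20: m=14, q=18, a=1
  step 21: m=4, q=25, a=1
  step 22: m=21, q=1, a=42
a_22 = 2*a_0 = 42, so the period closes here.
sqrt(466) = [21; 1, 1, 2, 2, 1, 2, 5, 1, 3, 1, 20, 1, 3, 1, 5, 2, 1, 2, 2, 1, 1, 42]
Period length = 22

22


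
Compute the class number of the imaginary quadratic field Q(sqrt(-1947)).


K = Q(sqrt(-1947)). d mod 4 = 1, so D = disc(K) = d = -1947
h(K) equals the number of primitive reduced positive-definite forms (a, b, c) = a*x^2 + b*x*y + c*y^2 with b^2 - 4ac = D,
where reduced means |b| <= a <= c, with b >= 0 whenever |b| = a or a = c, and primitive means gcd(a, b, c) = 1.
Reduced forces 3a^2 <= |D| = 1947, so 1 <= a <= 25; b must have the parity of D, and c = (b^2 - D)/(4a) must be an integer >= a.
Enumerate a = 1..25, b in [-a, a]:
  a=1: (1, 1, 487)  [1]
  a=2: none
  a=3: (3, 3, 163)  [1]
  a=4..10: none
  a=11: (11, 11, 47)  [1]
  a=12: none
  a=13: (13, -9, 39), (13, 9, 39)  [2]
  a=14..16: none
  a=17: (17, -5, 29), (17, 5, 29)  [2]
  a=18..22: none
  a=23: (23, 13, 23)  [1]
  a=24..25: none
Total reduced forms: 1 + 1 + 1 + 2 + 2 + 1 = 8
h = 8

8


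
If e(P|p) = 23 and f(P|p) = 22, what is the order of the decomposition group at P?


|D_P| = e * f
= 23 * 22
= 506

506


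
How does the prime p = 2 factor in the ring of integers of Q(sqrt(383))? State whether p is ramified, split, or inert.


K = Q(sqrt(383)). Since d mod 4 = 3, disc(K) = 1532.
Check p | disc: 1532 mod 2 = 0.
p divides disc, so p ramifies: (p) = P^2 with e=2, f=1, g=1.
Therefore p is ramified.

ramified


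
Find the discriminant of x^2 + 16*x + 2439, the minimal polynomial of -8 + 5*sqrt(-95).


The element -8 + 5*sqrt(-95) has minimal polynomial:
x^2 + 16*x + 2439
Discriminant = (16)^2 - 4*(2439)
= 256 - 9756
= -9500

-9500


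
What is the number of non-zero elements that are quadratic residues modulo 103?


For prime p, the number of non-zero quadratic residues is (p-1)/2.
= (103-1)/2
= 51

51


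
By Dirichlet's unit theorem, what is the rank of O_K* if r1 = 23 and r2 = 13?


By Dirichlet's unit theorem:
rank = r1 + r2 - 1
= 23 + 13 - 1
= 35

35


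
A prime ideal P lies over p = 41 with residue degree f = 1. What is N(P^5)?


N(P^a) = p^(a*f)
= 41^(5*1)
= 41^5
= 115856201

115856201


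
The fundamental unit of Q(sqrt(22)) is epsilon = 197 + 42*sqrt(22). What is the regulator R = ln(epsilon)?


epsilon = 197 + 42*sqrt(22)
= 393.9975
R = ln(393.9975)
= 5.9763

5.9763


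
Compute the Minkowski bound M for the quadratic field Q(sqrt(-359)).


d = -359, d mod 4 = 1, so disc(K) = d = -359; |disc(K)| = 359
Imaginary quadratic field, so n = 2, s = r2 = 1, r1 = 0
M = (n!/n^n) * (4/pi)^s * sqrt(|disc(K)|) = (2!/2^2) * (4/pi)^1 * sqrt(359)
= 0.5 * 1.273240 * 18.947295
= 12.0622

12.0622


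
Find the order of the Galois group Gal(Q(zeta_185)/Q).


|Gal(Q(zeta_185)/Q)| = phi(185)
= 144

144


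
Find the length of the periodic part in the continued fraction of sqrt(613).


Run the CF algorithm for sqrt(613).
a_0 = floor(sqrt(613)) = 24; set m_0=0, q_0=1.
Recurrence: m' = q*a - m,  q' = (d - m'^2)/q,  a' = floor((a_0 + m')/q').
  step 1: m=24, q=37, a=1
  step 2: m=13, q=12, a=3
  step 3: m=23, q=7, a=6
  step 4: m=19, q=36, a=1
  step 5: m=17, q=9, a=4
  step 6: m=19, q=28, a=1
  step 7: m=9, q=19, a=1
  step 8: m=10, q=27, a=1
  step 9: m=17, q=12, a=3
  step 10: m=19, q=21, a=2
  step 11: m=23, q=4, a=11
  step 12: m=21, q=43, a=1
  step 13: m=22, q=3, a=15
  step 14: m=23, q=28, a=1
  step 15: m=5, q=21, a=1
  step 16: m=16, q=17, a=2
  step 17: m=18, q=17, a=2
  step 18: m=16, q=21, a=1
  step 19: m=5, q=28, a=1
  step 20: m=23, q=3, a=15
  step 21: m=22, q=43, a=1
  step 22: m=21, q=4, a=11
  step 23: m=23, q=21, a=2
  step 24: m=19, q=12, a=3
  step 25: m=17, q=27, a=1
  step 26: m=10, q=19, a=1
  step 27: m=9, q=28, a=1
  step 28: m=19, q=9, a=4
  step 29: m=17, q=36, a=1
  step 30: m=19, q=7, a=6
  step 31: m=23, q=12, a=3
  step 32: m=13, q=37, a=1
  step 33: m=24, q=1, a=48
a_33 = 2*a_0 = 48, so the period closes here.
sqrt(613) = [24; 1, 3, 6, 1, 4, 1, 1, 1, 3, 2, 11, 1, 15, 1, 1, 2, 2, 1, 1, 15, 1, 11, 2, 3, 1, 1, 1, 4, 1, 6, 3, 1, 48]
Period length = 33

33


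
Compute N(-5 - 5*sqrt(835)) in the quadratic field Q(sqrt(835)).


N(a + b*sqrt(d)) = a^2 - d*b^2
= (-5)^2 - (835)*(-5)^2
= 25 - 20875
= -20850

-20850


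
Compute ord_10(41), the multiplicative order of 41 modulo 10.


We want ord_10(41), the smallest k >= 1 with 41^k = 1 mod 10.
n = 10 = 2 * 5, phi(10) = 4; the order divides phi(n).
Divisors of 4: 1, 2, 4
Repeated squaring mod 10: 41^1 = 1, 41^2 = 1, 41^4 = 1
Test divisors in increasing order:
  k=1: 41^1 = 1 mod 10  <- first divisor giving 1
Order = 1

1


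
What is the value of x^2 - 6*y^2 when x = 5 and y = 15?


x^2 - d*y^2
= 5^2 - 6*15^2
= 25 - 1350
= -1325

-1325


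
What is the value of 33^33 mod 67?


p = 67 is prime and the exponent is (p-1)/2 = 33, so by Euler's criterion 33^33 = (33/67) = +1 or -1 mod 67.
Compute by square-and-multiply:
  33 = 32 + 1 (binary 100001)
  Repeated squaring mod 67: 33^1 = 33, 33^2 = 17, 33^4 = 21, 33^8 = 39, 33^16 = 47, 33^32 = 65
  33^33 = 33^32 * 33^1 = 65 * 33 mod 67
    65 * 33 = 2145 = 1 mod 67
  33^33 = 1 mod 67
Result 1: 33 is a quadratic residue mod 67.
33^33 mod 67 = 1

1


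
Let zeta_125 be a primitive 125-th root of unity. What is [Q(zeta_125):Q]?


The degree equals Euler's totient phi(125).
125 = 5^3
phi(125) = 100

100


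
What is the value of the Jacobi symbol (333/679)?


Compute (333/679) via quadratic reciprocity:
  reciprocity: (333/679) -> +(679/333)
  reduce: (13/333)
  reciprocity: (13/333) -> +(333/13)
  reduce: (8/13)
  pull out 2: (2/13) = -1  (since 13 mod 8 = 5)
  pull out 2: (2/13) = -1  (since 13 mod 8 = 5)
  pull out 2: (2/13) = -1  (since 13 mod 8 = 5)
  (1/13) = 1
Product of signs = -1

-1


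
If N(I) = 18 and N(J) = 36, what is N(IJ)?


N(IJ) = N(I) * N(J)
= 18 * 36
= 648

648


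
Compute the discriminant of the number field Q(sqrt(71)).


For K = Q(sqrt(d)) with d squarefree: disc(K) = d if d = 1 mod 4, and disc(K) = 4d if d = 2 or 3 mod 4.
Here d = 71, and d mod 4 = 3.
d = 3 mod 4, not 1 (O_K = Z[sqrt(d)]), so disc(K) = 4d = 4 * (71) = 284

284


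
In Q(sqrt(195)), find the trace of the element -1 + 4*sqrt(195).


Tr(a + b*sqrt(d)) = (a + b*sqrt(d)) + (a - b*sqrt(d)) = 2a
= 2 * (-1)
= -2

-2


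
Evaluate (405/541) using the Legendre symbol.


p = 541 is prime, so compute (405/541) with the reciprocity algorithm (Jacobi-symbol steps: pull out 2s via (2/n), flip via reciprocity, reduce):
  reciprocity: (405/541) -> +(541/405)
  reduce: (136/405)
  pull out 2: (2/405) = -1  (since 405 mod 8 = 5)
  pull out 2: (2/405) = -1  (since 405 mod 8 = 5)
  pull out 2: (2/405) = -1  (since 405 mod 8 = 5)
  reciprocity: (17/405) -> +(405/17)
  reduce: (14/17)
  pull out 2: (2/17) = +1  (since 17 mod 8 = 1)
  reciprocity: (7/17) -> +(17/7)
  reduce: (3/7)
  reciprocity: (3/7) -> -(7/3)
  reduce: (1/3)
  (1/3) = 1
Product of signs = 1
(405/541) = 1

1


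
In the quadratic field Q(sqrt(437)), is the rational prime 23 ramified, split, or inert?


K = Q(sqrt(437)). Since d mod 4 = 1, disc(K) = 437.
Check p | disc: 437 mod 23 = 0.
p divides disc, so p ramifies: (p) = P^2 with e=2, f=1, g=1.
Therefore p is ramified.

ramified


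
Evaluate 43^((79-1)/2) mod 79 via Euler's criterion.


p = 79 is prime and the exponent is (p-1)/2 = 39, so by Euler's criterion 43^39 = (43/79) = +1 or -1 mod 79.
Compute by square-and-multiply:
  39 = 32 + 4 + 2 + 1 (binary 100111)
  Repeated squaring mod 79: 43^1 = 43, 43^2 = 32, 43^4 = 76, 43^8 = 9, 43^16 = 2, 43^32 = 4
  43^39 = 43^32 * 43^4 * 43^2 * 43^1 = 4 * 76 * 32 * 43 mod 79
    4 * 76 = 304 = 67 mod 79
    67 * 32 = 2144 = 11 mod 79
    11 * 43 = 473 = 78 mod 79
  43^39 = 78 mod 79
Result 78 = p - 1 = -1 mod 79: 43 is a quadratic non-residue mod 79. As a residue in [0, p-1] the value is 78.
43^39 mod 79 = 78

78


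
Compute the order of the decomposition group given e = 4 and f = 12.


|D_P| = e * f
= 4 * 12
= 48

48


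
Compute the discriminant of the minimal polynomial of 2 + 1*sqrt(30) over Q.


The element 2 + 1*sqrt(30) has minimal polynomial:
x^2 - 4*x - 26
Discriminant = (-4)^2 - 4*(-26)
= 16 + 104
= 120

120


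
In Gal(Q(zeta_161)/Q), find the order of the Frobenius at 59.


The Frobenius at p in Gal(Q(zeta_n)/Q) = (Z/nZ)* is the class of p, so its order is ord_161(59), the smallest k >= 1 with 59^k = 1 mod 161.
n = 161 = 7 * 23, phi(161) = 132; the order divides phi(n).
Divisors of 132: 1, 2, 3, 4, 6, 11, 12, 22, 33, 44, 66, 132
Repeated squaring mod 161: 59^1 = 59, 59^2 = 100, 59^4 = 18, 59^8 = 2, 59^16 = 4, 59^32 = 16, 59^64 = 95, 59^128 = 9
Test divisors in increasing order:
  k=1: 59^1 = 59 mod 161
  k=2: 59^2 = 100 mod 161
  k=3: 59^3 = 100 * 59 = 104 mod 161
  k=4: 59^4 = 18 mod 161
  k=6: 59^6 = 18 * 100 = 29 mod 161
  k=11: 59^11 = 2 * 100 * 59 = 47 mod 161
  k=12: 59^12 = 2 * 18 = 36 mod 161
  k=22: 59^22 = 4 * 18 * 100 = 116 mod 161
  k=33: 59^33 = 16 * 59 = 139 mod 161
  k=44: 59^44 = 16 * 2 * 18 = 93 mod 161
  k=66: 59^66 = 95 * 100 = 1 mod 161  <- first divisor giving 1
Order = 66

66


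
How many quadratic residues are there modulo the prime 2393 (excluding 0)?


For prime p, the number of non-zero quadratic residues is (p-1)/2.
= (2393-1)/2
= 1196

1196


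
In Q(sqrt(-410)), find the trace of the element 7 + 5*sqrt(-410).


Tr(a + b*sqrt(d)) = (a + b*sqrt(d)) + (a - b*sqrt(d)) = 2a
= 2 * (7)
= 14

14


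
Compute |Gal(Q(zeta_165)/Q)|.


|Gal(Q(zeta_165)/Q)| = phi(165)
= 80

80


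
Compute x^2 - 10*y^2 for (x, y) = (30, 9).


x^2 - d*y^2
= 30^2 - 10*9^2
= 900 - 810
= 90

90


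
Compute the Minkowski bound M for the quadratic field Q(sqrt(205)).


d = 205, d mod 4 = 1, so disc(K) = d = 205; |disc(K)| = 205
Real quadratic field, so n = 2, s = r2 = 0, r1 = 2
M = (n!/n^n) * (4/pi)^s * sqrt(|disc(K)|) = (2!/2^2) * (4/pi)^0 * sqrt(205)
= 0.5 * 1.000000 * 14.317821
= 7.1589

7.1589


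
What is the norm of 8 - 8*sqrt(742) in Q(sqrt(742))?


N(a + b*sqrt(d)) = a^2 - d*b^2
= (8)^2 - (742)*(-8)^2
= 64 - 47488
= -47424

-47424


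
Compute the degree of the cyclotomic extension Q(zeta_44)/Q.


The degree equals Euler's totient phi(44).
44 = 2^2 * 11
phi(44) = 20

20


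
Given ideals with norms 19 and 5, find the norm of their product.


N(IJ) = N(I) * N(J)
= 19 * 5
= 95

95


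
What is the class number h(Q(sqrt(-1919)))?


K = Q(sqrt(-1919)). d mod 4 = 1, so D = disc(K) = d = -1919
h(K) equals the number of primitive reduced positive-definite forms (a, b, c) = a*x^2 + b*x*y + c*y^2 with b^2 - 4ac = D,
where reduced means |b| <= a <= c, with b >= 0 whenever |b| = a or a = c, and primitive means gcd(a, b, c) = 1.
Reduced forces 3a^2 <= |D| = 1919, so 1 <= a <= 25; b must have the parity of D, and c = (b^2 - D)/(4a) must be an integer >= a.
Enumerate a = 1..25, b in [-a, a]:
  a=1: (1, 1, 480)  [1]
  a=2: (2, -1, 240), (2, 1, 240)  [2]
  a=3: (3, -1, 160), (3, 1, 160)  [2]
  a=4: (4, -1, 120), (4, 1, 120)  [2]
  a=5: (5, -1, 96), (5, 1, 96)  [2]
  a=6: (6, -5, 81), (6, -1, 80), (6, 1, 80), (6, 5, 81)  [4]
  a=7: none
  a=8: (8, -1, 60), (8, 1, 60)  [2]
  a=9: (9, -5, 54), (9, 5, 54)  [2]
  a=10: (10, -9, 50), (10, -1, 48), (10, 1, 48), (10, 9, 50)  [4]
  a=11: none
  a=12: (12, -7, 41), (12, -1, 40), (12, 1, 40), (12, 7, 41)  [4]
  a=13..14: none
  a=15: (15, -11, 34), (15, -1, 32), (15, 1, 32), (15, 11, 34)  [4]
  a=16: (16, -1, 30), (16, 1, 30)  [2]
  a=17: (17, -11, 30), (17, 11, 30)  [2]
  a=18: (18, -13, 29), (18, -5, 27), (18, 5, 27), (18, 13, 29)  [4]
  a=19: (19, 19, 30)  [1]
  a=20: (20, -9, 25), (20, -1, 24), (20, 1, 24), (20, 9, 25)  [4]
  a=21..22: none
  a=23: (23, -17, 24), (23, 17, 24)  [2]
  a=24..25: none
Total reduced forms: 1 + 2 + 2 + 2 + 2 + 4 + 2 + 2 + 4 + 4 + 4 + 2 + 2 + 4 + 1 + 4 + 2 = 44
h = 44

44


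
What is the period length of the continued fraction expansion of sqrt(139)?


Run the CF algorithm for sqrt(139).
a_0 = floor(sqrt(139)) = 11; set m_0=0, q_0=1.
Recurrence: m' = q*a - m,  q' = (d - m'^2)/q,  a' = floor((a_0 + m')/q').
  step 1: m=11, q=18, a=1
  step 2: m=7, q=5, a=3
  step 3: m=8, q=15, a=1
  step 4: m=7, q=6, a=3
  step 5: m=11, q=3, a=7
  step 6: m=10, q=13, a=1
  step 7: m=3, q=10, a=1
  step 8: m=7, q=9, a=2
  step 9: m=11, q=2, a=11
  step 10: m=11, q=9, a=2
  step 11: m=7, q=10, a=1
  step 12: m=3, q=13, a=1
  step 13: m=10, q=3, a=7
  step 14: m=11, q=6, a=3
  step 15: m=7, q=15, a=1
  step 16: m=8, q=5, a=3
  step 17: m=7, q=18, a=1
  step 18: m=11, q=1, a=22
a_18 = 2*a_0 = 22, so the period closes here.
sqrt(139) = [11; 1, 3, 1, 3, 7, 1, 1, 2, 11, 2, 1, 1, 7, 3, 1, 3, 1, 22]
Period length = 18

18


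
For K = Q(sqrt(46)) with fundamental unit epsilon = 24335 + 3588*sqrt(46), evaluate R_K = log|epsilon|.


epsilon = 24335 + 3588*sqrt(46)
= 48670.0000
R = ln(48670.0000)
= 10.7928

10.7928


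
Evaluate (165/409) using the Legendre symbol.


p = 409 is prime, so compute (165/409) with the reciprocity algorithm (Jacobi-symbol steps: pull out 2s via (2/n), flip via reciprocity, reduce):
  reciprocity: (165/409) -> +(409/165)
  reduce: (79/165)
  reciprocity: (79/165) -> +(165/79)
  reduce: (7/79)
  reciprocity: (7/79) -> -(79/7)
  reduce: (2/7)
  pull out 2: (2/7) = +1  (since 7 mod 8 = 7)
  (1/7) = 1
Product of signs = -1
(165/409) = -1

-1


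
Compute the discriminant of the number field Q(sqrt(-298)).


For K = Q(sqrt(d)) with d squarefree: disc(K) = d if d = 1 mod 4, and disc(K) = 4d if d = 2 or 3 mod 4.
Here d = -298, and d mod 4 = 2.
d = 2 mod 4, not 1 (O_K = Z[sqrt(d)]), so disc(K) = 4d = 4 * (-298) = -1192

-1192


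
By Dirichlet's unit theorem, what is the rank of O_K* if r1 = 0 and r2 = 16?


By Dirichlet's unit theorem:
rank = r1 + r2 - 1
= 0 + 16 - 1
= 15

15


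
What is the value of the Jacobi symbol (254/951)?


Compute (254/951) via quadratic reciprocity:
  pull out 2: (2/951) = +1  (since 951 mod 8 = 7)
  reciprocity: (127/951) -> -(951/127)
  reduce: (62/127)
  pull out 2: (2/127) = +1  (since 127 mod 8 = 7)
  reciprocity: (31/127) -> -(127/31)
  reduce: (3/31)
  reciprocity: (3/31) -> -(31/3)
  reduce: (1/3)
  (1/3) = 1
Product of signs = -1

-1


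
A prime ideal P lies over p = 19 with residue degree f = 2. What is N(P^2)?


N(P^a) = p^(a*f)
= 19^(2*2)
= 19^4
= 130321

130321


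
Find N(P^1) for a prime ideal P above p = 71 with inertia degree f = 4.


N(P^a) = p^(a*f)
= 71^(1*4)
= 71^4
= 25411681

25411681


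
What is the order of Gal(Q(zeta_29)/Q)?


|Gal(Q(zeta_29)/Q)| = phi(29)
= 28

28


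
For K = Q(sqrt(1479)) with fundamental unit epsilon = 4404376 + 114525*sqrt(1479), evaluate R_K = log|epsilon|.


epsilon = 4404376 + 114525*sqrt(1479)
= 8.8088e+06
R = ln(8.8088e+06)
= 15.9913

15.9913


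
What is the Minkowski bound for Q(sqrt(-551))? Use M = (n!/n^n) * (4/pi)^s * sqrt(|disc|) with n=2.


d = -551, d mod 4 = 1, so disc(K) = d = -551; |disc(K)| = 551
Imaginary quadratic field, so n = 2, s = r2 = 1, r1 = 0
M = (n!/n^n) * (4/pi)^s * sqrt(|disc(K)|) = (2!/2^2) * (4/pi)^1 * sqrt(551)
= 0.5 * 1.273240 * 23.473389
= 14.9436

14.9436


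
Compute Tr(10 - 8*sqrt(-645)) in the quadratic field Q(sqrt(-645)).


Tr(a + b*sqrt(d)) = (a + b*sqrt(d)) + (a - b*sqrt(d)) = 2a
= 2 * (10)
= 20

20


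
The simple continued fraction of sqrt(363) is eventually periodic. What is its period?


Run the CF algorithm for sqrt(363).
a_0 = floor(sqrt(363)) = 19; set m_0=0, q_0=1.
Recurrence: m' = q*a - m,  q' = (d - m'^2)/q,  a' = floor((a_0 + m')/q').
  step 1: m=19, q=2, a=19
  step 2: m=19, q=1, a=38
a_2 = 2*a_0 = 38, so the period closes here.
sqrt(363) = [19; 19, 38]
Period length = 2

2


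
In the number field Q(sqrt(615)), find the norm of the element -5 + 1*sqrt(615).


N(a + b*sqrt(d)) = a^2 - d*b^2
= (-5)^2 - (615)*(1)^2
= 25 - 615
= -590

-590


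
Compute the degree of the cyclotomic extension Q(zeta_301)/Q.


The degree equals Euler's totient phi(301).
301 = 7 * 43
phi(301) = 252

252


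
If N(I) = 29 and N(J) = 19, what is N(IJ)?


N(IJ) = N(I) * N(J)
= 29 * 19
= 551

551


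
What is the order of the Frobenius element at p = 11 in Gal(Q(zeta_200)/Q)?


The Frobenius at p in Gal(Q(zeta_n)/Q) = (Z/nZ)* is the class of p, so its order is ord_200(11), the smallest k >= 1 with 11^k = 1 mod 200.
n = 200 = 2^3 * 5^2, phi(200) = 80; the order divides phi(n).
Divisors of 80: 1, 2, 4, 5, 8, 10, 16, 20, 40, 80
Repeated squaring mod 200: 11^1 = 11, 11^2 = 121, 11^4 = 41, 11^8 = 81, 11^16 = 161, 11^32 = 121, 11^64 = 41
Test divisors in increasing order:
  k=1: 11^1 = 11 mod 200
  k=2: 11^2 = 121 mod 200
  k=4: 11^4 = 41 mod 200
  k=5: 11^5 = 41 * 11 = 51 mod 200
  k=8: 11^8 = 81 mod 200
  k=10: 11^10 = 81 * 121 = 1 mod 200  <- first divisor giving 1
Order = 10

10


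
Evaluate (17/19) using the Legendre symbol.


p = 19 is prime, so compute (17/19) with the reciprocity algorithm (Jacobi-symbol steps: pull out 2s via (2/n), flip via reciprocity, reduce):
  reciprocity: (17/19) -> +(19/17)
  reduce: (2/17)
  pull out 2: (2/17) = +1  (since 17 mod 8 = 1)
  (1/17) = 1
Product of signs = 1
(17/19) = 1

1


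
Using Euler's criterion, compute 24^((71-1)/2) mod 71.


p = 71 is prime and the exponent is (p-1)/2 = 35, so by Euler's criterion 24^35 = (24/71) = +1 or -1 mod 71.
Compute by square-and-multiply:
  35 = 32 + 2 + 1 (binary 100011)
  Repeated squaring mod 71: 24^1 = 24, 24^2 = 8, 24^4 = 64, 24^8 = 49, 24^16 = 58, 24^32 = 27
  24^35 = 24^32 * 24^2 * 24^1 = 27 * 8 * 24 mod 71
    27 * 8 = 216 = 3 mod 71
    3 * 24 = 72 = 1 mod 71
  24^35 = 1 mod 71
Result 1: 24 is a quadratic residue mod 71.
24^35 mod 71 = 1

1


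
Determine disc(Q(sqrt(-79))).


For K = Q(sqrt(d)) with d squarefree: disc(K) = d if d = 1 mod 4, and disc(K) = 4d if d = 2 or 3 mod 4.
Here d = -79, and d mod 4 = 1.
d = 1 mod 4 (O_K = Z[(1+sqrt(d))/2]), so disc(K) = d = -79

-79


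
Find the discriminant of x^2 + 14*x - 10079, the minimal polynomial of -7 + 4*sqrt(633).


The element -7 + 4*sqrt(633) has minimal polynomial:
x^2 + 14*x - 10079
Discriminant = (14)^2 - 4*(-10079)
= 196 + 40316
= 40512

40512


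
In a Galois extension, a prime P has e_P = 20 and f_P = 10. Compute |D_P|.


|D_P| = e * f
= 20 * 10
= 200

200


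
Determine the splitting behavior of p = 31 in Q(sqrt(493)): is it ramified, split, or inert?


K = Q(sqrt(493)). Since d mod 4 = 1, disc(K) = 493.
Check p | disc: 493 mod 31 = 28.
p does not divide disc. Compute Legendre symbol (d/p):
28^((31-1)/2) mod 31 = 1
(d/p) = 1, so p splits: (p) = P*P' with e=1, f=1, g=2.
Therefore p is split.

split


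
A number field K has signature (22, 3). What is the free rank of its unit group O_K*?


By Dirichlet's unit theorem:
rank = r1 + r2 - 1
= 22 + 3 - 1
= 24

24


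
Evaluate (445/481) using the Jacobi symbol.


Compute (445/481) via quadratic reciprocity:
  reciprocity: (445/481) -> +(481/445)
  reduce: (36/445)
  pull out 2: (2/445) = -1  (since 445 mod 8 = 5)
  pull out 2: (2/445) = -1  (since 445 mod 8 = 5)
  reciprocity: (9/445) -> +(445/9)
  reduce: (4/9)
  pull out 2: (2/9) = +1  (since 9 mod 8 = 1)
  pull out 2: (2/9) = +1  (since 9 mod 8 = 1)
  (1/9) = 1
Product of signs = 1

1


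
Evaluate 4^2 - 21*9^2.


x^2 - d*y^2
= 4^2 - 21*9^2
= 16 - 1701
= -1685

-1685


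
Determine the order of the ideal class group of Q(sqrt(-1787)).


K = Q(sqrt(-1787)). d mod 4 = 1, so D = disc(K) = d = -1787
h(K) equals the number of primitive reduced positive-definite forms (a, b, c) = a*x^2 + b*x*y + c*y^2 with b^2 - 4ac = D,
where reduced means |b| <= a <= c, with b >= 0 whenever |b| = a or a = c, and primitive means gcd(a, b, c) = 1.
Reduced forces 3a^2 <= |D| = 1787, so 1 <= a <= 24; b must have the parity of D, and c = (b^2 - D)/(4a) must be an integer >= a.
Enumerate a = 1..24, b in [-a, a]:
  a=1: (1, 1, 447)  [1]
  a=2: none
  a=3: (3, -1, 149), (3, 1, 149)  [2]
  a=4..8: none
  a=9: (9, -7, 51), (9, 7, 51)  [2]
  a=10..16: none
  a=17: (17, -7, 27), (17, 7, 27)  [2]
  a=18..24: none
Total reduced forms: 1 + 2 + 2 + 2 = 7
h = 7

7


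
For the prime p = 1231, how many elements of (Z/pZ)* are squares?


For prime p, the number of non-zero quadratic residues is (p-1)/2.
= (1231-1)/2
= 615

615


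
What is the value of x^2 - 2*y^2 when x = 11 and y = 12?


x^2 - d*y^2
= 11^2 - 2*12^2
= 121 - 288
= -167

-167


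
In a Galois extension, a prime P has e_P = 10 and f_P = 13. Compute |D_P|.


|D_P| = e * f
= 10 * 13
= 130

130


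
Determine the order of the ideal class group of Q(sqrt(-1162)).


K = Q(sqrt(-1162)). d mod 4 = 2, so D = disc(K) = 4d = -4648
h(K) equals the number of primitive reduced positive-definite forms (a, b, c) = a*x^2 + b*x*y + c*y^2 with b^2 - 4ac = D,
where reduced means |b| <= a <= c, with b >= 0 whenever |b| = a or a = c, and primitive means gcd(a, b, c) = 1.
Reduced forces 3a^2 <= |D| = 4648, so 1 <= a <= 39; b must have the parity of D, and c = (b^2 - D)/(4a) must be an integer >= a.
Enumerate a = 1..39, b in [-a, a]:
  a=1: (1, 0, 1162)  [1]
  a=2: (2, 0, 581)  [1]
  a=3..6: none
  a=7: (7, 0, 166)  [1]
  a=8..10: none
  a=11: (11, -4, 106), (11, 4, 106)  [2]
  a=12..13: none
  a=14: (14, 0, 83)  [1]
  a=15..18: none
  a=19: (19, -8, 62), (19, 8, 62)  [2]
  a=20..21: none
  a=22: (22, -4, 53), (22, 4, 53)  [2]
  a=23..30: none
  a=31: (31, -8, 38), (31, 8, 38)  [2]
  a=32..39: none
Total reduced forms: 1 + 1 + 1 + 2 + 1 + 2 + 2 + 2 = 12
h = 12

12


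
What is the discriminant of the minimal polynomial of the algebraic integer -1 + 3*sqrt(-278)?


The element -1 + 3*sqrt(-278) has minimal polynomial:
x^2 + 2*x + 2503
Discriminant = (2)^2 - 4*(2503)
= 4 - 10012
= -10008

-10008


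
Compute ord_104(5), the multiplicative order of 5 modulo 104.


We want ord_104(5), the smallest k >= 1 with 5^k = 1 mod 104.
n = 104 = 2^3 * 13, phi(104) = 48; the order divides phi(n).
Divisors of 48: 1, 2, 3, 4, 6, 8, 12, 16, 24, 48
Repeated squaring mod 104: 5^1 = 5, 5^2 = 25, 5^4 = 1, 5^8 = 1, 5^16 = 1, 5^32 = 1
Test divisors in increasing order:
  k=1: 5^1 = 5 mod 104
  k=2: 5^2 = 25 mod 104
  k=3: 5^3 = 25 * 5 = 21 mod 104
  k=4: 5^4 = 1 mod 104  <- first divisor giving 1
Order = 4

4


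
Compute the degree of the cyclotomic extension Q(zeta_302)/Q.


The degree equals Euler's totient phi(302).
302 = 2 * 151
phi(302) = 150

150


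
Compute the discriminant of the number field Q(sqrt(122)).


For K = Q(sqrt(d)) with d squarefree: disc(K) = d if d = 1 mod 4, and disc(K) = 4d if d = 2 or 3 mod 4.
Here d = 122, and d mod 4 = 2.
d = 2 mod 4, not 1 (O_K = Z[sqrt(d)]), so disc(K) = 4d = 4 * (122) = 488

488


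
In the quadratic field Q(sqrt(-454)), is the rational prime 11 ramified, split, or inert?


K = Q(sqrt(-454)). Since d mod 4 = 2, disc(K) = -1816.
Check p | disc: -1816 mod 11 = 10.
p does not divide disc. Compute Legendre symbol (d/p):
8^((11-1)/2) mod 11 = -1
(d/p) = -1, so p is inert: (p) stays prime with e=1, f=2, g=1.
Therefore p is inert.

inert


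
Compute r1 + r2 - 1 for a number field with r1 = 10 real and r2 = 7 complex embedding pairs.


By Dirichlet's unit theorem:
rank = r1 + r2 - 1
= 10 + 7 - 1
= 16

16


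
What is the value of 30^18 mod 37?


p = 37 is prime and the exponent is (p-1)/2 = 18, so by Euler's criterion 30^18 = (30/37) = +1 or -1 mod 37.
Compute by square-and-multiply:
  18 = 16 + 2 (binary 10010)
  Repeated squaring mod 37: 30^1 = 30, 30^2 = 12, 30^4 = 33, 30^8 = 16, 30^16 = 34
  30^18 = 30^16 * 30^2 = 34 * 12 mod 37
    34 * 12 = 408 = 1 mod 37
  30^18 = 1 mod 37
Result 1: 30 is a quadratic residue mod 37.
30^18 mod 37 = 1

1


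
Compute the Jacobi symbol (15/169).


Compute (15/169) via quadratic reciprocity:
  reciprocity: (15/169) -> +(169/15)
  reduce: (4/15)
  pull out 2: (2/15) = +1  (since 15 mod 8 = 7)
  pull out 2: (2/15) = +1  (since 15 mod 8 = 7)
  (1/15) = 1
Product of signs = 1

1


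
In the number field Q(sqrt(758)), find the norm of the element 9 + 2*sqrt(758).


N(a + b*sqrt(d)) = a^2 - d*b^2
= (9)^2 - (758)*(2)^2
= 81 - 3032
= -2951

-2951


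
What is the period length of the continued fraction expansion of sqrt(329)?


Run the CF algorithm for sqrt(329).
a_0 = floor(sqrt(329)) = 18; set m_0=0, q_0=1.
Recurrence: m' = q*a - m,  q' = (d - m'^2)/q,  a' = floor((a_0 + m')/q').
  step 1: m=18, q=5, a=7
  step 2: m=17, q=8, a=4
  step 3: m=15, q=13, a=2
  step 4: m=11, q=16, a=1
  step 5: m=5, q=19, a=1
  step 6: m=14, q=7, a=4
  step 7: m=14, q=19, a=1
  step 8: m=5, q=16, a=1
  step 9: m=11, q=13, a=2
  step 10: m=15, q=8, a=4
  step 11: m=17, q=5, a=7
  step 12: m=18, q=1, a=36
a_12 = 2*a_0 = 36, so the period closes here.
sqrt(329) = [18; 7, 4, 2, 1, 1, 4, 1, 1, 2, 4, 7, 36]
Period length = 12

12


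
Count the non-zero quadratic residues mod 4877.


For prime p, the number of non-zero quadratic residues is (p-1)/2.
= (4877-1)/2
= 2438

2438


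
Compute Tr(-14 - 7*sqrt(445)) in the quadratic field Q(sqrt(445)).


Tr(a + b*sqrt(d)) = (a + b*sqrt(d)) + (a - b*sqrt(d)) = 2a
= 2 * (-14)
= -28

-28


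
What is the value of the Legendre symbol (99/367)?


p = 367 is prime, so compute (99/367) with the reciprocity algorithm (Jacobi-symbol steps: pull out 2s via (2/n), flip via reciprocity, reduce):
  reciprocity: (99/367) -> -(367/99)
  reduce: (70/99)
  pull out 2: (2/99) = -1  (since 99 mod 8 = 3)
  reciprocity: (35/99) -> -(99/35)
  reduce: (29/35)
  reciprocity: (29/35) -> +(35/29)
  reduce: (6/29)
  pull out 2: (2/29) = -1  (since 29 mod 8 = 5)
  reciprocity: (3/29) -> +(29/3)
  reduce: (2/3)
  pull out 2: (2/3) = -1  (since 3 mod 8 = 3)
  (1/3) = 1
Product of signs = -1
(99/367) = -1

-1


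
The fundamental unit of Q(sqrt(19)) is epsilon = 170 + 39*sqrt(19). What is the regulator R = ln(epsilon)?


epsilon = 170 + 39*sqrt(19)
= 339.9971
R = ln(339.9971)
= 5.8289

5.8289


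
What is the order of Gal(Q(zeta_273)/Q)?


|Gal(Q(zeta_273)/Q)| = phi(273)
= 144

144


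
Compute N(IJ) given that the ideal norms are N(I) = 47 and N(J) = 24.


N(IJ) = N(I) * N(J)
= 47 * 24
= 1128

1128


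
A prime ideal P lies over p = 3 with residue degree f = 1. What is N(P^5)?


N(P^a) = p^(a*f)
= 3^(5*1)
= 3^5
= 243

243


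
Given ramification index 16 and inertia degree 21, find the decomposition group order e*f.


|D_P| = e * f
= 16 * 21
= 336

336


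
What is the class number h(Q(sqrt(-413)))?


K = Q(sqrt(-413)). d mod 4 = 3, so D = disc(K) = 4d = -1652
h(K) equals the number of primitive reduced positive-definite forms (a, b, c) = a*x^2 + b*x*y + c*y^2 with b^2 - 4ac = D,
where reduced means |b| <= a <= c, with b >= 0 whenever |b| = a or a = c, and primitive means gcd(a, b, c) = 1.
Reduced forces 3a^2 <= |D| = 1652, so 1 <= a <= 23; b must have the parity of D, and c = (b^2 - D)/(4a) must be an integer >= a.
Enumerate a = 1..23, b in [-a, a]:
  a=1: (1, 0, 413)  [1]
  a=2: (2, 2, 207)  [1]
  a=3: (3, -2, 138), (3, 2, 138)  [2]
  a=4..5: none
  a=6: (6, -2, 69), (6, 2, 69)  [2]
  a=7: (7, 0, 59)  [1]
  a=8: none
  a=9: (9, -2, 46), (9, 2, 46)  [2]
  a=10: none
  a=11: (11, -8, 39), (11, 8, 39)  [2]
  a=12: none
  a=13: (13, -8, 33), (13, 8, 33)  [2]
  a=14: (14, 14, 33)  [1]
  a=15..17: none
  a=18: (18, -2, 23), (18, 2, 23)  [2]
  a=19: (19, -18, 26), (19, 18, 26)  [2]
  a=20: none
  a=21: (21, -14, 22), (21, 14, 22)  [2]
  a=22..23: none
Total reduced forms: 1 + 1 + 2 + 2 + 1 + 2 + 2 + 2 + 1 + 2 + 2 + 2 = 20
h = 20

20


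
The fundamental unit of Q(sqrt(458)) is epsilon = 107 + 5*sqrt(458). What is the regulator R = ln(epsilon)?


epsilon = 107 + 5*sqrt(458)
= 214.0047
R = ln(214.0047)
= 5.3660

5.3660


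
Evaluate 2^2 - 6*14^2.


x^2 - d*y^2
= 2^2 - 6*14^2
= 4 - 1176
= -1172

-1172


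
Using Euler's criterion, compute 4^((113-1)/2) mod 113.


p = 113 is prime and the exponent is (p-1)/2 = 56, so by Euler's criterion 4^56 = (4/113) = +1 or -1 mod 113.
Compute by square-and-multiply:
  56 = 32 + 16 + 8 (binary 111000)
  Repeated squaring mod 113: 4^1 = 4, 4^2 = 16, 4^4 = 30, 4^8 = 109, 4^16 = 16, 4^32 = 30
  4^56 = 4^32 * 4^16 * 4^8 = 30 * 16 * 109 mod 113
    30 * 16 = 480 = 28 mod 113
    28 * 109 = 3052 = 1 mod 113
  4^56 = 1 mod 113
Result 1: 4 is a quadratic residue mod 113.
4^56 mod 113 = 1

1


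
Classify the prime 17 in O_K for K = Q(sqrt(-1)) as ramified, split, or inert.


K = Q(sqrt(-1)). Since d mod 4 = 3, disc(K) = -4.
Check p | disc: -4 mod 17 = 13.
p does not divide disc. Compute Legendre symbol (d/p):
16^((17-1)/2) mod 17 = 1
(d/p) = 1, so p splits: (p) = P*P' with e=1, f=1, g=2.
Therefore p is split.

split


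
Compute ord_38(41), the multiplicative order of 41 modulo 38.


We want ord_38(41), the smallest k >= 1 with 41^k = 1 mod 38.
n = 38 = 2 * 19, phi(38) = 18; the order divides phi(n).
Divisors of 18: 1, 2, 3, 6, 9, 18
Repeated squaring mod 38: 41^1 = 3, 41^2 = 9, 41^4 = 5, 41^8 = 25, 41^16 = 17
Test divisors in increasing order:
  k=1: 41^1 = 3 mod 38
  k=2: 41^2 = 9 mod 38
  k=3: 41^3 = 9 * 3 = 27 mod 38
  k=6: 41^6 = 5 * 9 = 7 mod 38
  k=9: 41^9 = 25 * 3 = 37 mod 38
  k=18: 41^18 = 17 * 9 = 1 mod 38  <- first divisor giving 1
Order = 18

18


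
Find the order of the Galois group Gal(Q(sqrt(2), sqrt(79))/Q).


The 2 square roots of distinct primes are multiplicatively independent over Q,
so [K:Q] = 2^2 and Gal(K/Q) is isomorphic to (Z/2Z)^2.
|Gal| = 2^2 = 4

4


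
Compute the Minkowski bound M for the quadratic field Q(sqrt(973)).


d = 973, d mod 4 = 1, so disc(K) = d = 973; |disc(K)| = 973
Real quadratic field, so n = 2, s = r2 = 0, r1 = 2
M = (n!/n^n) * (4/pi)^s * sqrt(|disc(K)|) = (2!/2^2) * (4/pi)^0 * sqrt(973)
= 0.5 * 1.000000 * 31.192948
= 15.5965

15.5965


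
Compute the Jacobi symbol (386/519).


Compute (386/519) via quadratic reciprocity:
  pull out 2: (2/519) = +1  (since 519 mod 8 = 7)
  reciprocity: (193/519) -> +(519/193)
  reduce: (133/193)
  reciprocity: (133/193) -> +(193/133)
  reduce: (60/133)
  pull out 2: (2/133) = -1  (since 133 mod 8 = 5)
  pull out 2: (2/133) = -1  (since 133 mod 8 = 5)
  reciprocity: (15/133) -> +(133/15)
  reduce: (13/15)
  reciprocity: (13/15) -> +(15/13)
  reduce: (2/13)
  pull out 2: (2/13) = -1  (since 13 mod 8 = 5)
  (1/13) = 1
Product of signs = -1

-1


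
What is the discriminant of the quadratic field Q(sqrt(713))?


For K = Q(sqrt(d)) with d squarefree: disc(K) = d if d = 1 mod 4, and disc(K) = 4d if d = 2 or 3 mod 4.
Here d = 713, and d mod 4 = 1.
d = 1 mod 4 (O_K = Z[(1+sqrt(d))/2]), so disc(K) = d = 713

713


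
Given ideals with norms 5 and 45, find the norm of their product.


N(IJ) = N(I) * N(J)
= 5 * 45
= 225

225


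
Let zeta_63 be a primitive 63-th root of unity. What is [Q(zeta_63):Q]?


The degree equals Euler's totient phi(63).
63 = 3^2 * 7
phi(63) = 36

36


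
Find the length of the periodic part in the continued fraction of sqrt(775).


Run the CF algorithm for sqrt(775).
a_0 = floor(sqrt(775)) = 27; set m_0=0, q_0=1.
Recurrence: m' = q*a - m,  q' = (d - m'^2)/q,  a' = floor((a_0 + m')/q').
  step 1: m=27, q=46, a=1
  step 2: m=19, q=9, a=5
  step 3: m=26, q=11, a=4
  step 4: m=18, q=41, a=1
  step 5: m=23, q=6, a=8
  step 6: m=25, q=25, a=2
  step 7: m=25, q=6, a=8
  step 8: m=23, q=41, a=1
  step 9: m=18, q=11, a=4
  step 10: m=26, q=9, a=5
  step 11: m=19, q=46, a=1
  step 12: m=27, q=1, a=54
a_12 = 2*a_0 = 54, so the period closes here.
sqrt(775) = [27; 1, 5, 4, 1, 8, 2, 8, 1, 4, 5, 1, 54]
Period length = 12

12


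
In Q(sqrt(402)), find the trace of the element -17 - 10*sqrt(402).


Tr(a + b*sqrt(d)) = (a + b*sqrt(d)) + (a - b*sqrt(d)) = 2a
= 2 * (-17)
= -34

-34


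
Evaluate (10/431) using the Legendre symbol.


p = 431 is prime, so compute (10/431) with the reciprocity algorithm (Jacobi-symbol steps: pull out 2s via (2/n), flip via reciprocity, reduce):
  pull out 2: (2/431) = +1  (since 431 mod 8 = 7)
  reciprocity: (5/431) -> +(431/5)
  reduce: (1/5)
  (1/5) = 1
Product of signs = 1
(10/431) = 1

1


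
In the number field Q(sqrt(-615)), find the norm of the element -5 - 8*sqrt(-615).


N(a + b*sqrt(d)) = a^2 - d*b^2
= (-5)^2 - (-615)*(-8)^2
= 25 + 39360
= 39385

39385


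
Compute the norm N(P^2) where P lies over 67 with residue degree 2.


N(P^a) = p^(a*f)
= 67^(2*2)
= 67^4
= 20151121

20151121


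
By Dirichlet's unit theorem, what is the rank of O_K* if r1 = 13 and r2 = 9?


By Dirichlet's unit theorem:
rank = r1 + r2 - 1
= 13 + 9 - 1
= 21

21


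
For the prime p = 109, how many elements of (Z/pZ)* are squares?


For prime p, the number of non-zero quadratic residues is (p-1)/2.
= (109-1)/2
= 54

54


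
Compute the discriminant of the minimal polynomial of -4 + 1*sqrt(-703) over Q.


The element -4 + 1*sqrt(-703) has minimal polynomial:
x^2 + 8*x + 719
Discriminant = (8)^2 - 4*(719)
= 64 - 2876
= -2812

-2812


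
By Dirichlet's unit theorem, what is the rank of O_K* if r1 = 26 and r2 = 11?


By Dirichlet's unit theorem:
rank = r1 + r2 - 1
= 26 + 11 - 1
= 36

36


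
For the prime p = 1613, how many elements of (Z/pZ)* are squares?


For prime p, the number of non-zero quadratic residues is (p-1)/2.
= (1613-1)/2
= 806

806


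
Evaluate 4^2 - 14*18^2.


x^2 - d*y^2
= 4^2 - 14*18^2
= 16 - 4536
= -4520

-4520


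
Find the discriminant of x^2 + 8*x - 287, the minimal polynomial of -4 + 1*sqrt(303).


The element -4 + 1*sqrt(303) has minimal polynomial:
x^2 + 8*x - 287
Discriminant = (8)^2 - 4*(-287)
= 64 + 1148
= 1212

1212


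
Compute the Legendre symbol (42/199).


p = 199 is prime, so compute (42/199) with the reciprocity algorithm (Jacobi-symbol steps: pull out 2s via (2/n), flip via reciprocity, reduce):
  pull out 2: (2/199) = +1  (since 199 mod 8 = 7)
  reciprocity: (21/199) -> +(199/21)
  reduce: (10/21)
  pull out 2: (2/21) = -1  (since 21 mod 8 = 5)
  reciprocity: (5/21) -> +(21/5)
  reduce: (1/5)
  (1/5) = 1
Product of signs = -1
(42/199) = -1

-1


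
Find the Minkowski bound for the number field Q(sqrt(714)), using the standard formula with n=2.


d = 714, d mod 4 = 2, so disc(K) = 4d = 2856; |disc(K)| = 2856
Real quadratic field, so n = 2, s = r2 = 0, r1 = 2
M = (n!/n^n) * (4/pi)^s * sqrt(|disc(K)|) = (2!/2^2) * (4/pi)^0 * sqrt(2856)
= 0.5 * 1.000000 * 53.441557
= 26.7208

26.7208


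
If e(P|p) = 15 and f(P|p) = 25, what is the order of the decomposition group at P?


|D_P| = e * f
= 15 * 25
= 375

375


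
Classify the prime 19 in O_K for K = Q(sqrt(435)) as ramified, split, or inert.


K = Q(sqrt(435)). Since d mod 4 = 3, disc(K) = 1740.
Check p | disc: 1740 mod 19 = 11.
p does not divide disc. Compute Legendre symbol (d/p):
17^((19-1)/2) mod 19 = 1
(d/p) = 1, so p splits: (p) = P*P' with e=1, f=1, g=2.
Therefore p is split.

split


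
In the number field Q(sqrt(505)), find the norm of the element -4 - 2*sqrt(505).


N(a + b*sqrt(d)) = a^2 - d*b^2
= (-4)^2 - (505)*(-2)^2
= 16 - 2020
= -2004

-2004


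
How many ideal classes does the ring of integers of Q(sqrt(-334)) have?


K = Q(sqrt(-334)). d mod 4 = 2, so D = disc(K) = 4d = -1336
h(K) equals the number of primitive reduced positive-definite forms (a, b, c) = a*x^2 + b*x*y + c*y^2 with b^2 - 4ac = D,
where reduced means |b| <= a <= c, with b >= 0 whenever |b| = a or a = c, and primitive means gcd(a, b, c) = 1.
Reduced forces 3a^2 <= |D| = 1336, so 1 <= a <= 21; b must have the parity of D, and c = (b^2 - D)/(4a) must be an integer >= a.
Enumerate a = 1..21, b in [-a, a]:
  a=1: (1, 0, 334)  [1]
  a=2: (2, 0, 167)  [1]
  a=3..4: none
  a=5: (5, -2, 67), (5, 2, 67)  [2]
  a=6: none
  a=7: (7, -6, 49), (7, 6, 49)  [2]
  a=8..9: none
  a=10: (10, -8, 35), (10, 8, 35)  [2]
  a=11..12: none
  a=13: (13, -4, 26), (13, 4, 26)  [2]
  a=14: (14, -8, 25), (14, 8, 25)  [2]
  a=15..21: none
Total reduced forms: 1 + 1 + 2 + 2 + 2 + 2 + 2 = 12
h = 12

12


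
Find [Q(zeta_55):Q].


The degree equals Euler's totient phi(55).
55 = 5 * 11
phi(55) = 40

40


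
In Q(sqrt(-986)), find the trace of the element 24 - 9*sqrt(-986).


Tr(a + b*sqrt(d)) = (a + b*sqrt(d)) + (a - b*sqrt(d)) = 2a
= 2 * (24)
= 48

48


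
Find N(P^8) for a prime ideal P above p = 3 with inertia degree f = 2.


N(P^a) = p^(a*f)
= 3^(8*2)
= 3^16
= 43046721

43046721


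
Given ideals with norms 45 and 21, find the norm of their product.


N(IJ) = N(I) * N(J)
= 45 * 21
= 945

945


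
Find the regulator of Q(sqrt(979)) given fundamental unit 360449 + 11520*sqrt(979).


epsilon = 360449 + 11520*sqrt(979)
= 720898.0000
R = ln(720898.0000)
= 13.4883

13.4883


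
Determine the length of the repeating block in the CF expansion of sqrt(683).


Run the CF algorithm for sqrt(683).
a_0 = floor(sqrt(683)) = 26; set m_0=0, q_0=1.
Recurrence: m' = q*a - m,  q' = (d - m'^2)/q,  a' = floor((a_0 + m')/q').
  step 1: m=26, q=7, a=7
  step 2: m=23, q=22, a=2
  step 3: m=21, q=11, a=4
  step 4: m=23, q=14, a=3
  step 5: m=19, q=23, a=1
  step 6: m=4, q=29, a=1
  step 7: m=25, q=2, a=25
  step 8: m=25, q=29, a=1
  step 9: m=4, q=23, a=1
  step 10: m=19, q=14, a=3
  step 11: m=23, q=11, a=4
  step 12: m=21, q=22, a=2
  step 13: m=23, q=7, a=7
  step 14: m=26, q=1, a=52
a_14 = 2*a_0 = 52, so the period closes here.
sqrt(683) = [26; 7, 2, 4, 3, 1, 1, 25, 1, 1, 3, 4, 2, 7, 52]
Period length = 14

14


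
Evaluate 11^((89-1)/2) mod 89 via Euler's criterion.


p = 89 is prime and the exponent is (p-1)/2 = 44, so by Euler's criterion 11^44 = (11/89) = +1 or -1 mod 89.
Compute by square-and-multiply:
  44 = 32 + 8 + 4 (binary 101100)
  Repeated squaring mod 89: 11^1 = 11, 11^2 = 32, 11^4 = 45, 11^8 = 67, 11^16 = 39, 11^32 = 8
  11^44 = 11^32 * 11^8 * 11^4 = 8 * 67 * 45 mod 89
    8 * 67 = 536 = 2 mod 89
    2 * 45 = 90 = 1 mod 89
  11^44 = 1 mod 89
Result 1: 11 is a quadratic residue mod 89.
11^44 mod 89 = 1

1
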